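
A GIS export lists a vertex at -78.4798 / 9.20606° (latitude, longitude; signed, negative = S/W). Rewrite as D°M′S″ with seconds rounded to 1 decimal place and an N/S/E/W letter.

Latitude is negative → S; |value| = 78.479800
Lat: 0.479800 × 60 = 28.78800′ → 28′, remainder × 60 = 47.280″
Longitude: whole degrees 9; 12.36360′ → 12′ and 21.816″

78°28′47.3″ S, 9°12′21.8″ E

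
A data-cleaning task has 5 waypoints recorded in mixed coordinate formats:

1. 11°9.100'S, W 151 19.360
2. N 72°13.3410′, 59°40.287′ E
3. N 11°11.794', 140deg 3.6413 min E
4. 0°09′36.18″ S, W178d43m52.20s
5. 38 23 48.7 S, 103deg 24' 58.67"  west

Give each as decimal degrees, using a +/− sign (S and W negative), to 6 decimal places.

Point 1:
  Latitude: 11 + 9.1/60 = 11.1516667
  S ⇒ negate
  Lon: 151 + 19.36/60 = 151.3226667
  W → negative
Point 2:
  Lat: 13.341′ = 0.222350°; total 72.2223500
  N ⇒ keep positive
  Lon: 40.287′ = 0.671450°; total 59.6714500
  E → positive
Point 3:
  Lat: 11 + 11.794/60 = 11.1965667
  N ⇒ keep positive
  Longitude: 140 + 3.6413/60 = 140.0606883
  E → positive
Point 4:
  Lat: 9′ + 36.18″ = 9.60300′; 0 + 9.60300/60 = 0.1600500
  S → negative
  λ: 43′ + 52.2″ = 43.87000′; 178 + 43.87000/60 = 178.7311667
  W ⇒ negate
Point 5:
  φ: 38 + 23/60 + 48.7/3600 = 38.3968611
  S ⇒ negate
  Longitude: 24′ + 58.67″ = 24.97783′; 103 + 24.97783/60 = 103.4162972
  W → negative

1. -11.151667, -151.322667
2. 72.222350, 59.671450
3. 11.196567, 140.060688
4. -0.160050, -178.731167
5. -38.396861, -103.416297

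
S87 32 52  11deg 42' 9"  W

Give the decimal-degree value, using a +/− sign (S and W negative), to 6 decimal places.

Lat: 32′ + 52″ = 32.86667′; 87 + 32.86667/60 = 87.5477778
S ⇒ negate
λ: 11 + 42/60 + 9/3600 = 11.7025000
W ⇒ negate

-87.547778, -11.702500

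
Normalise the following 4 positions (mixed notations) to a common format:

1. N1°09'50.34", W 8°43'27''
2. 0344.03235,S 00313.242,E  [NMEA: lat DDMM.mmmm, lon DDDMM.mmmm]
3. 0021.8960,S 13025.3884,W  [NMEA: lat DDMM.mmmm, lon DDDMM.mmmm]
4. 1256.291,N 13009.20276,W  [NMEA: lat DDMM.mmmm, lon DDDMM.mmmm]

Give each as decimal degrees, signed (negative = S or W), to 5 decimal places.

Point 1:
  Lat: 1° + 9/60 + 50.34/3600 = 1 + 0.150000 + 0.013983 = 1.163983
  N → positive
  λ: 8° + 43/60 + 27/3600 = 8 + 0.716667 + 0.007500 = 8.724167
  W ⇒ negate
Point 2:
  φ: degrees = first 2 digits = 3, minutes = 44.03235; 3 + 44.03235/60 = 3.733873
  hemisphere S, so the sign is −
  Longitude: degrees = first 3 digits = 3, minutes = 13.242; 3 + 13.242/60 = 3.220700
  E ⇒ keep positive
Point 3:
  φ: split at 2 digits → 00° and 21.896′; 0 + 21.896/60 = 0.364933
  S → negative
  λ: split at 3 digits → 130° and 25.3884′; 130 + 25.3884/60 = 130.423140
  hemisphere W, so the sign is −
Point 4:
  Lat: degrees = first 2 digits = 12, minutes = 56.291; 12 + 56.291/60 = 12.938183
  N ⇒ keep positive
  Longitude: split at 3 digits → 130° and 9.20276′; 130 + 9.20276/60 = 130.153379
  W ⇒ negate

1. 1.16398, -8.72417
2. -3.73387, 3.22070
3. -0.36493, -130.42314
4. 12.93818, -130.15338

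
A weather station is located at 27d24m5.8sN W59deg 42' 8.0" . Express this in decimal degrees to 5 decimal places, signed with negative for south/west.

27.40161, -59.70222

Latitude: 27° + 24/60 + 5.8/3600 = 27 + 0.400000 + 0.001611 = 27.401611
N → positive
λ: 42′ + 8″ = 42.13333′; 59 + 42.13333/60 = 59.702222
hemisphere W, so the sign is −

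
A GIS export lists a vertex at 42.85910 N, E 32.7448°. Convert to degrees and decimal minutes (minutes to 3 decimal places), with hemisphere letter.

42° 51.546′ N, 32° 44.688′ E

Lat: minutes = (42.859100 − 42) × 60 = 51.54600
Longitude: minutes = (32.744800 − 32) × 60 = 44.68800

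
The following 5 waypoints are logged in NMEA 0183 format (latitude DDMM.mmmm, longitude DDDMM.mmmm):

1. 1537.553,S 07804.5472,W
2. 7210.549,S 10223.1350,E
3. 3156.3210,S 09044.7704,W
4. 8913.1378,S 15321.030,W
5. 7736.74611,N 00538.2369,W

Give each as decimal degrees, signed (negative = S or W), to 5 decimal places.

1. -15.62588, -78.07579
2. -72.17582, 102.38558
3. -31.93868, -90.74617
4. -89.21896, -153.35050
5. 77.61244, -5.63728

Point 1:
  Lat: split at 2 digits → 15° and 37.553′; 15 + 37.553/60 = 15.625883
  hemisphere S, so the sign is −
  Lon: degrees = first 3 digits = 78, minutes = 4.5472; 78 + 4.5472/60 = 78.075787
  W ⇒ negate
Point 2:
  φ: split at 2 digits → 72° and 10.549′; 72 + 10.549/60 = 72.175817
  hemisphere S, so the sign is −
  Lon: split at 3 digits → 102° and 23.135′; 102 + 23.135/60 = 102.385583
  E → positive
Point 3:
  φ: degrees = first 2 digits = 31, minutes = 56.321; 31 + 56.321/60 = 31.938683
  S ⇒ negate
  λ: split at 3 digits → 090° and 44.7704′; 90 + 44.7704/60 = 90.746173
  W → negative
Point 4:
  Latitude: degrees = first 2 digits = 89, minutes = 13.1378; 89 + 13.1378/60 = 89.218963
  hemisphere S, so the sign is −
  Lon: split at 3 digits → 153° and 21.03′; 153 + 21.03/60 = 153.350500
  hemisphere W, so the sign is −
Point 5:
  Latitude: degrees = first 2 digits = 77, minutes = 36.74611; 77 + 36.74611/60 = 77.612435
  N → positive
  λ: split at 3 digits → 005° and 38.2369′; 5 + 38.2369/60 = 5.637282
  W ⇒ negate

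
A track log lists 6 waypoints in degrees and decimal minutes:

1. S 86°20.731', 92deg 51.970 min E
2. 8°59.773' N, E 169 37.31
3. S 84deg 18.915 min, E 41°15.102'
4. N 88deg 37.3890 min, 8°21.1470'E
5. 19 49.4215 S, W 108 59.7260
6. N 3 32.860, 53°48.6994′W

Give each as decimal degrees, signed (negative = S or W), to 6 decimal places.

1. -86.345517, 92.866167
2. 8.996217, 169.621833
3. -84.315250, 41.251700
4. 88.623150, 8.352450
5. -19.823692, -108.995433
6. 3.547667, -53.811657

Point 1:
  Lat: 86 + 20.731/60 = 86.3455167
  S → negative
  λ: 92 + 51.97/60 = 92.8661667
  E ⇒ keep positive
Point 2:
  Lat: 59.773′ = 0.996217°; total 8.9962167
  N → positive
  Longitude: 169 + 37.31/60 = 169.6218333
  E ⇒ keep positive
Point 3:
  Latitude: 84 + 18.915/60 = 84.3152500
  S ⇒ negate
  Longitude: 41 + 15.102/60 = 41.2517000
  E ⇒ keep positive
Point 4:
  φ: 37.389′ = 0.623150°; total 88.6231500
  N → positive
  λ: 8 + 21.147/60 = 8.3524500
  E ⇒ keep positive
Point 5:
  Latitude: 49.4215′ = 0.823692°; total 19.8236917
  S ⇒ negate
  Longitude: 108 + 59.726/60 = 108.9954333
  W ⇒ negate
Point 6:
  φ: 3 + 32.86/60 = 3.5476667
  N ⇒ keep positive
  Longitude: 53 + 48.6994/60 = 53.8116567
  W → negative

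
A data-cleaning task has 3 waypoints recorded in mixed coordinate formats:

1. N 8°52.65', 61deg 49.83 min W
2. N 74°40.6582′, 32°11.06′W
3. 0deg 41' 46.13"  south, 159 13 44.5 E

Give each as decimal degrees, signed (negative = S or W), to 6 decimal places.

1. 8.877500, -61.830500
2. 74.677637, -32.184333
3. -0.696147, 159.229028

Point 1:
  Lat: 52.65′ = 0.877500°; total 8.8775000
  N → positive
  Lon: 61 + 49.83/60 = 61.8305000
  W ⇒ negate
Point 2:
  Latitude: 74 + 40.6582/60 = 74.6776367
  N ⇒ keep positive
  Lon: 32 + 11.06/60 = 32.1843333
  W ⇒ negate
Point 3:
  Latitude: 0° + 41/60 + 46.13/3600 = 0 + 0.683333 + 0.012814 = 0.6961472
  S → negative
  Longitude: 13′ + 44.5″ = 13.74167′; 159 + 13.74167/60 = 159.2290278
  E ⇒ keep positive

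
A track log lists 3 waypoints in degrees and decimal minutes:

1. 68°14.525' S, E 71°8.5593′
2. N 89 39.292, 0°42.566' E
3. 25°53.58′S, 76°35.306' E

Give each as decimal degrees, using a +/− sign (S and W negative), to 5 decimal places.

Point 1:
  φ: 68 + 14.525/60 = 68.242083
  hemisphere S, so the sign is −
  λ: 71 + 8.5593/60 = 71.142655
  E → positive
Point 2:
  φ: 89 + 39.292/60 = 89.654867
  N ⇒ keep positive
  Lon: 0 + 42.566/60 = 0.709433
  E ⇒ keep positive
Point 3:
  φ: 53.58′ = 0.893000°; total 25.893000
  S ⇒ negate
  Lon: 76 + 35.306/60 = 76.588433
  E → positive

1. -68.24208, 71.14266
2. 89.65487, 0.70943
3. -25.89300, 76.58843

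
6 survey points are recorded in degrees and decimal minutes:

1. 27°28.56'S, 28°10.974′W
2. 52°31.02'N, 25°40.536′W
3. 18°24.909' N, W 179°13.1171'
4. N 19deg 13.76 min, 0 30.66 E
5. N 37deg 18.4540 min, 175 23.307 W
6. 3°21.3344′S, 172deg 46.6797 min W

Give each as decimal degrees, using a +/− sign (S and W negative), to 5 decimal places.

1. -27.47600, -28.18290
2. 52.51700, -25.67560
3. 18.41515, -179.21862
4. 19.22933, 0.51100
5. 37.30757, -175.38845
6. -3.35557, -172.77800

Point 1:
  φ: 27 + 28.56/60 = 27.476000
  hemisphere S, so the sign is −
  Longitude: 10.974′ = 0.182900°; total 28.182900
  W → negative
Point 2:
  φ: 31.02′ = 0.517000°; total 52.517000
  N → positive
  Longitude: 40.536′ = 0.675600°; total 25.675600
  hemisphere W, so the sign is −
Point 3:
  φ: 24.909′ = 0.415150°; total 18.415150
  N ⇒ keep positive
  Longitude: 179 + 13.1171/60 = 179.218618
  W → negative
Point 4:
  Latitude: 13.76′ = 0.229333°; total 19.229333
  N → positive
  Longitude: 30.66′ = 0.511000°; total 0.511000
  E ⇒ keep positive
Point 5:
  Lat: 18.454′ = 0.307567°; total 37.307567
  N ⇒ keep positive
  Longitude: 175 + 23.307/60 = 175.388450
  W → negative
Point 6:
  Latitude: 21.3344′ = 0.355573°; total 3.355573
  S → negative
  Lon: 46.6797′ = 0.777995°; total 172.777995
  W → negative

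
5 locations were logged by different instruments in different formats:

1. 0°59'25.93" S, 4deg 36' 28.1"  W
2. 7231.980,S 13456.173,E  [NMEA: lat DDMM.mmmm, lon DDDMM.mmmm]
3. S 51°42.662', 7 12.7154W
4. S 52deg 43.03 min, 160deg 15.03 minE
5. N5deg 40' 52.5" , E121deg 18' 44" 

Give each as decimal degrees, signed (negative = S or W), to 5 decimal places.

1. -0.99054, -4.60781
2. -72.53300, 134.93622
3. -51.71103, -7.21192
4. -52.71717, 160.25050
5. 5.68125, 121.31222

Point 1:
  Lat: 59′ + 25.93″ = 59.43217′; 0 + 59.43217/60 = 0.990536
  S ⇒ negate
  Lon: 36′ + 28.1″ = 36.46833′; 4 + 36.46833/60 = 4.607806
  hemisphere W, so the sign is −
Point 2:
  Latitude: split at 2 digits → 72° and 31.98′; 72 + 31.98/60 = 72.533000
  S ⇒ negate
  λ: split at 3 digits → 134° and 56.173′; 134 + 56.173/60 = 134.936217
  E ⇒ keep positive
Point 3:
  Lat: 51 + 42.662/60 = 51.711033
  hemisphere S, so the sign is −
  Lon: 12.7154′ = 0.211923°; total 7.211923
  hemisphere W, so the sign is −
Point 4:
  Lat: 43.03′ = 0.717167°; total 52.717167
  S → negative
  Longitude: 15.03′ = 0.250500°; total 160.250500
  E ⇒ keep positive
Point 5:
  Lat: 5 + 40/60 + 52.5/3600 = 5.681250
  N → positive
  Longitude: 18′ + 44″ = 18.73333′; 121 + 18.73333/60 = 121.312222
  E ⇒ keep positive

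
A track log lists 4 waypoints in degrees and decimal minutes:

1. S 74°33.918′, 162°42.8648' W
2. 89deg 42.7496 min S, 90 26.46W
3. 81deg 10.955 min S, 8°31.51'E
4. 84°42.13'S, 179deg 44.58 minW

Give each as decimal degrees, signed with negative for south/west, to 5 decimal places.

1. -74.56530, -162.71441
2. -89.71249, -90.44100
3. -81.18258, 8.52517
4. -84.70217, -179.74300

Point 1:
  Lat: 33.918′ = 0.565300°; total 74.565300
  hemisphere S, so the sign is −
  Lon: 162 + 42.8648/60 = 162.714413
  hemisphere W, so the sign is −
Point 2:
  φ: 89 + 42.7496/60 = 89.712493
  S ⇒ negate
  λ: 26.46′ = 0.441000°; total 90.441000
  W → negative
Point 3:
  φ: 81 + 10.955/60 = 81.182583
  S ⇒ negate
  Longitude: 8 + 31.51/60 = 8.525167
  E ⇒ keep positive
Point 4:
  φ: 84 + 42.13/60 = 84.702167
  S ⇒ negate
  Lon: 44.58′ = 0.743000°; total 179.743000
  hemisphere W, so the sign is −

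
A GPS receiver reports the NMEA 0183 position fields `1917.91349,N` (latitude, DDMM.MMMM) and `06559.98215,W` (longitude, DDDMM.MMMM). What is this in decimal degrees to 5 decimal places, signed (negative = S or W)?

19.29856, -65.99970

φ: split at 2 digits → 19° and 17.91349′; 19 + 17.91349/60 = 19.298558
N ⇒ keep positive
λ: degrees = first 3 digits = 65, minutes = 59.98215; 65 + 59.98215/60 = 65.999703
hemisphere W, so the sign is −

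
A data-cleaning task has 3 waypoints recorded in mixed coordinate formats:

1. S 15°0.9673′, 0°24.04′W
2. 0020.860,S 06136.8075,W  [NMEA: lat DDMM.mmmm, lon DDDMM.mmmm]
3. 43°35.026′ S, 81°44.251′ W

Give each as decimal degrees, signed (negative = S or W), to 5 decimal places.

1. -15.01612, -0.40067
2. -0.34767, -61.61346
3. -43.58377, -81.73752

Point 1:
  Lat: 15 + 0.9673/60 = 15.016122
  hemisphere S, so the sign is −
  λ: 24.04′ = 0.400667°; total 0.400667
  hemisphere W, so the sign is −
Point 2:
  φ: degrees = first 2 digits = 0, minutes = 20.86; 0 + 20.86/60 = 0.347667
  hemisphere S, so the sign is −
  Lon: degrees = first 3 digits = 61, minutes = 36.8075; 61 + 36.8075/60 = 61.613458
  W ⇒ negate
Point 3:
  φ: 43 + 35.026/60 = 43.583767
  S ⇒ negate
  Lon: 81 + 44.251/60 = 81.737517
  hemisphere W, so the sign is −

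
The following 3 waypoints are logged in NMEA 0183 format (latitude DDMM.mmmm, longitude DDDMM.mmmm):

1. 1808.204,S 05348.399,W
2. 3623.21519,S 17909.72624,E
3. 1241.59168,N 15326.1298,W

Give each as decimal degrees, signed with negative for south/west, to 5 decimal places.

1. -18.13673, -53.80665
2. -36.38692, 179.16210
3. 12.69319, -153.43550

Point 1:
  Lat: degrees = first 2 digits = 18, minutes = 8.204; 18 + 8.204/60 = 18.136733
  S → negative
  λ: split at 3 digits → 053° and 48.399′; 53 + 48.399/60 = 53.806650
  hemisphere W, so the sign is −
Point 2:
  φ: degrees = first 2 digits = 36, minutes = 23.21519; 36 + 23.21519/60 = 36.386920
  S ⇒ negate
  Lon: split at 3 digits → 179° and 9.72624′; 179 + 9.72624/60 = 179.162104
  E → positive
Point 3:
  Lat: degrees = first 2 digits = 12, minutes = 41.59168; 12 + 41.59168/60 = 12.693195
  N → positive
  Longitude: degrees = first 3 digits = 153, minutes = 26.1298; 153 + 26.1298/60 = 153.435497
  W → negative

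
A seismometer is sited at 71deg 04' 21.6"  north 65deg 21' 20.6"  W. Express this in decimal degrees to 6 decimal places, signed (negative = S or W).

Lat: 71° + 4/60 + 21.6/3600 = 71 + 0.066667 + 0.006000 = 71.0726667
N ⇒ keep positive
Lon: 65° + 21/60 + 20.6/3600 = 65 + 0.350000 + 0.005722 = 65.3557222
hemisphere W, so the sign is −

71.072667, -65.355722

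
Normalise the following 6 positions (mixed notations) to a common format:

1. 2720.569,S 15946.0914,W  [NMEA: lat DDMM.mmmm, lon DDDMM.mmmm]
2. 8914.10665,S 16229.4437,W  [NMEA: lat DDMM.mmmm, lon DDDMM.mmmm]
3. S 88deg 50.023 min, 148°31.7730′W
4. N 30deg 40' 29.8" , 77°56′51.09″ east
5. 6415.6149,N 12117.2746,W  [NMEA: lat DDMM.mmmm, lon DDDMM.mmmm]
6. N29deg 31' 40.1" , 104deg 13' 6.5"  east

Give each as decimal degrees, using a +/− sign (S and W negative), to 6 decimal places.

Point 1:
  Latitude: split at 2 digits → 27° and 20.569′; 27 + 20.569/60 = 27.3428167
  S → negative
  Lon: degrees = first 3 digits = 159, minutes = 46.0914; 159 + 46.0914/60 = 159.7681900
  hemisphere W, so the sign is −
Point 2:
  Lat: degrees = first 2 digits = 89, minutes = 14.10665; 89 + 14.10665/60 = 89.2351108
  S → negative
  λ: degrees = first 3 digits = 162, minutes = 29.4437; 162 + 29.4437/60 = 162.4907283
  hemisphere W, so the sign is −
Point 3:
  φ: 88 + 50.023/60 = 88.8337167
  hemisphere S, so the sign is −
  λ: 31.773′ = 0.529550°; total 148.5295500
  hemisphere W, so the sign is −
Point 4:
  Lat: 30 + 40/60 + 29.8/3600 = 30.6749444
  N → positive
  Longitude: 77° + 56/60 + 51.09/3600 = 77 + 0.933333 + 0.014192 = 77.9475250
  E ⇒ keep positive
Point 5:
  Lat: degrees = first 2 digits = 64, minutes = 15.6149; 64 + 15.6149/60 = 64.2602483
  N ⇒ keep positive
  Longitude: split at 3 digits → 121° and 17.2746′; 121 + 17.2746/60 = 121.2879100
  hemisphere W, so the sign is −
Point 6:
  φ: 31′ + 40.1″ = 31.66833′; 29 + 31.66833/60 = 29.5278056
  N → positive
  Longitude: 104 + 13/60 + 6.5/3600 = 104.2184722
  E → positive

1. -27.342817, -159.768190
2. -89.235111, -162.490728
3. -88.833717, -148.529550
4. 30.674944, 77.947525
5. 64.260248, -121.287910
6. 29.527806, 104.218472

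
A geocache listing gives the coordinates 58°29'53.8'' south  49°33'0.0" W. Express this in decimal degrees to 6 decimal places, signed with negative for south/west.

-58.498278, -49.550000

Latitude: 58 + 29/60 + 53.8/3600 = 58.4982778
S → negative
λ: 49 + 33/60 + 0/3600 = 49.5500000
W → negative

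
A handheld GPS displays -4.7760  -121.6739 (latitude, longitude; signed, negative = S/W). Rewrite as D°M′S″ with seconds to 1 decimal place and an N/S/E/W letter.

Latitude is negative → S; |value| = 4.776000
φ: 0.776000 × 60 = 46.56000′ → 46′, remainder × 60 = 33.600″
Longitude is negative → W; |value| = 121.673900
Lon: whole degrees 121; 40.43400′ → 40′ and 26.040″

4°46′33.6″ S, 121°40′26.0″ W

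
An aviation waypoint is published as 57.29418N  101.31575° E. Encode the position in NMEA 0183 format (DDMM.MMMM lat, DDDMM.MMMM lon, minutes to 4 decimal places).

Latitude: fractional part 0.294180 → 17.650800 minutes
Longitude: fractional part 0.315750 → 18.945000 minutes

5717.6508,N / 10118.9450,E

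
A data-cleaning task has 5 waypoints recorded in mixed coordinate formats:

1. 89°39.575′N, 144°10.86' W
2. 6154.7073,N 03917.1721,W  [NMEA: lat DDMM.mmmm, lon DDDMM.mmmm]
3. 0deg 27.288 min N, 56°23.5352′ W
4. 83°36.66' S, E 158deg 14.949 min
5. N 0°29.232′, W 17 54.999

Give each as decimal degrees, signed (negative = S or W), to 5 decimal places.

1. 89.65958, -144.18100
2. 61.91179, -39.28620
3. 0.45480, -56.39225
4. -83.61100, 158.24915
5. 0.48720, -17.91665

Point 1:
  φ: 89 + 39.575/60 = 89.659583
  N → positive
  Longitude: 144 + 10.86/60 = 144.181000
  W → negative
Point 2:
  Lat: split at 2 digits → 61° and 54.7073′; 61 + 54.7073/60 = 61.911788
  N ⇒ keep positive
  Lon: split at 3 digits → 039° and 17.1721′; 39 + 17.1721/60 = 39.286202
  W → negative
Point 3:
  φ: 27.288′ = 0.454800°; total 0.454800
  N ⇒ keep positive
  λ: 56 + 23.5352/60 = 56.392253
  W ⇒ negate
Point 4:
  Latitude: 36.66′ = 0.611000°; total 83.611000
  S ⇒ negate
  λ: 14.949′ = 0.249150°; total 158.249150
  E ⇒ keep positive
Point 5:
  Latitude: 0 + 29.232/60 = 0.487200
  N → positive
  λ: 17 + 54.999/60 = 17.916650
  hemisphere W, so the sign is −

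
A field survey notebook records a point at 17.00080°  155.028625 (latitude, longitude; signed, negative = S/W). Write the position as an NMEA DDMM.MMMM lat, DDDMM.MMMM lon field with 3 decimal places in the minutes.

Lat: 17° + 0.000800 × 60 = 17° 0.04800′
λ: fractional part 0.028625 → 1.71750 minutes

1700.048,N / 15501.718,E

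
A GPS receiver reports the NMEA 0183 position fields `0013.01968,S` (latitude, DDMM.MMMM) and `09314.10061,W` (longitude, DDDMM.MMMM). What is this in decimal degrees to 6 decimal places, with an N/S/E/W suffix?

Lat: degrees = first 2 digits = 0, minutes = 13.01968; 0 + 13.01968/60 = 0.2169947
λ: split at 3 digits → 093° and 14.10061′; 93 + 14.10061/60 = 93.2350102

0.216995° S, 93.235010° W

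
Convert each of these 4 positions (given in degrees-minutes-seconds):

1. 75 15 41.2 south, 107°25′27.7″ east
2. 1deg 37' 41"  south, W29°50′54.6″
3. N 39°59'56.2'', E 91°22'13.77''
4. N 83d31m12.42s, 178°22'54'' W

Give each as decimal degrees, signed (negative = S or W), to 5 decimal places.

1. -75.26144, 107.42436
2. -1.62806, -29.84850
3. 39.99894, 91.37049
4. 83.52012, -178.38167

Point 1:
  Latitude: 75 + 15/60 + 41.2/3600 = 75.261444
  S ⇒ negate
  Lon: 25′ + 27.7″ = 25.46167′; 107 + 25.46167/60 = 107.424361
  E ⇒ keep positive
Point 2:
  Lat: 37′ + 41″ = 37.68333′; 1 + 37.68333/60 = 1.628056
  S → negative
  Longitude: 50′ + 54.6″ = 50.91000′; 29 + 50.91000/60 = 29.848500
  W → negative
Point 3:
  φ: 39 + 59/60 + 56.2/3600 = 39.998944
  N → positive
  Longitude: 22′ + 13.77″ = 22.22950′; 91 + 22.22950/60 = 91.370492
  E → positive
Point 4:
  Latitude: 83° + 31/60 + 12.42/3600 = 83 + 0.516667 + 0.003450 = 83.520117
  N ⇒ keep positive
  Longitude: 22′ + 54″ = 22.90000′; 178 + 22.90000/60 = 178.381667
  W ⇒ negate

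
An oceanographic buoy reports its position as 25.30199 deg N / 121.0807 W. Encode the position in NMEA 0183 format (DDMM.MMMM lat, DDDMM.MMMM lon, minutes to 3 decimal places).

Latitude: 25° + 0.301990 × 60 = 25° 18.11940′
Lon: fractional part 0.080700 → 4.84200 minutes

2518.119,N / 12104.842,W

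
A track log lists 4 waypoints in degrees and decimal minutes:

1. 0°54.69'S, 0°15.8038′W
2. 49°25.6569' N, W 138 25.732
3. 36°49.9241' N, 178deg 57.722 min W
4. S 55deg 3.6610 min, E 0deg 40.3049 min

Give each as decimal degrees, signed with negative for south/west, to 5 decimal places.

1. -0.91150, -0.26340
2. 49.42762, -138.42887
3. 36.83207, -178.96203
4. -55.06102, 0.67175

Point 1:
  Latitude: 0 + 54.69/60 = 0.911500
  hemisphere S, so the sign is −
  λ: 0 + 15.8038/60 = 0.263397
  hemisphere W, so the sign is −
Point 2:
  φ: 25.6569′ = 0.427615°; total 49.427615
  N ⇒ keep positive
  Lon: 138 + 25.732/60 = 138.428867
  hemisphere W, so the sign is −
Point 3:
  φ: 36 + 49.9241/60 = 36.832068
  N → positive
  Longitude: 178 + 57.722/60 = 178.962033
  W ⇒ negate
Point 4:
  Latitude: 55 + 3.661/60 = 55.061017
  S → negative
  λ: 0 + 40.3049/60 = 0.671748
  E → positive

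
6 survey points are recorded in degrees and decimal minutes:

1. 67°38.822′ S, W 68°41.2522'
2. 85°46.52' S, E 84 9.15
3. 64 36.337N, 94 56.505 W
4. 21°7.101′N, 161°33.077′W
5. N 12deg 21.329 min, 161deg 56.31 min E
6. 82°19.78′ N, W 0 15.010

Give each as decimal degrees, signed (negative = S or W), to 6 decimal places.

Point 1:
  Latitude: 38.822′ = 0.647033°; total 67.6470333
  S → negative
  Longitude: 41.2522′ = 0.687537°; total 68.6875367
  W ⇒ negate
Point 2:
  Latitude: 85 + 46.52/60 = 85.7753333
  hemisphere S, so the sign is −
  Lon: 84 + 9.15/60 = 84.1525000
  E ⇒ keep positive
Point 3:
  φ: 64 + 36.337/60 = 64.6056167
  N ⇒ keep positive
  λ: 56.505′ = 0.941750°; total 94.9417500
  hemisphere W, so the sign is −
Point 4:
  Latitude: 7.101′ = 0.118350°; total 21.1183500
  N ⇒ keep positive
  Longitude: 161 + 33.077/60 = 161.5512833
  hemisphere W, so the sign is −
Point 5:
  φ: 12 + 21.329/60 = 12.3554833
  N → positive
  λ: 56.31′ = 0.938500°; total 161.9385000
  E → positive
Point 6:
  φ: 19.78′ = 0.329667°; total 82.3296667
  N ⇒ keep positive
  Lon: 15.01′ = 0.250167°; total 0.2501667
  W → negative

1. -67.647033, -68.687537
2. -85.775333, 84.152500
3. 64.605617, -94.941750
4. 21.118350, -161.551283
5. 12.355483, 161.938500
6. 82.329667, -0.250167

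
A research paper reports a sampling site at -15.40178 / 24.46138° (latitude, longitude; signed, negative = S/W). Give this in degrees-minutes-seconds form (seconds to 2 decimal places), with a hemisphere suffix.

15°24′6.41″ S, 24°27′40.97″ E

Latitude is negative → S; |value| = 15.401780
Latitude: whole degrees 15; 24.10680′ → 24′ and 6.4080″
λ: 0.461380° → 27.68280′; 0.68280 × 60 = 40.9680″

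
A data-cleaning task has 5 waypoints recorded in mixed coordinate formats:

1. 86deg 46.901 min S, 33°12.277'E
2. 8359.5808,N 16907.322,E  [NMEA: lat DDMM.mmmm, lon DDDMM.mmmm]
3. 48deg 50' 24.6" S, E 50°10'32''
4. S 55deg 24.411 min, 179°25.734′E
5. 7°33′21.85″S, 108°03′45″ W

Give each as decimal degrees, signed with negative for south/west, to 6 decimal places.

1. -86.781683, 33.204617
2. 83.993013, 169.122033
3. -48.840167, 50.175556
4. -55.406850, 179.428900
5. -7.556069, -108.062500

Point 1:
  Lat: 86 + 46.901/60 = 86.7816833
  S → negative
  Lon: 33 + 12.277/60 = 33.2046167
  E → positive
Point 2:
  Latitude: split at 2 digits → 83° and 59.5808′; 83 + 59.5808/60 = 83.9930133
  N → positive
  Lon: degrees = first 3 digits = 169, minutes = 7.322; 169 + 7.322/60 = 169.1220333
  E ⇒ keep positive
Point 3:
  Latitude: 48 + 50/60 + 24.6/3600 = 48.8401667
  hemisphere S, so the sign is −
  Longitude: 50 + 10/60 + 32/3600 = 50.1755556
  E → positive
Point 4:
  φ: 55 + 24.411/60 = 55.4068500
  S → negative
  Longitude: 25.734′ = 0.428900°; total 179.4289000
  E ⇒ keep positive
Point 5:
  Lat: 33′ + 21.85″ = 33.36417′; 7 + 33.36417/60 = 7.5560694
  S ⇒ negate
  Longitude: 108 + 3/60 + 45/3600 = 108.0625000
  W → negative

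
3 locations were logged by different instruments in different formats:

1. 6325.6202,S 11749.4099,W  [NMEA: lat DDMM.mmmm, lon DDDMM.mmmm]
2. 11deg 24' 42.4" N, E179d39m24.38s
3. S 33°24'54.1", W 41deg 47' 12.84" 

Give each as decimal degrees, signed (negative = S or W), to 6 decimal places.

Point 1:
  Latitude: degrees = first 2 digits = 63, minutes = 25.6202; 63 + 25.6202/60 = 63.4270033
  S ⇒ negate
  Lon: degrees = first 3 digits = 117, minutes = 49.4099; 117 + 49.4099/60 = 117.8234983
  W → negative
Point 2:
  φ: 11° + 24/60 + 42.4/3600 = 11 + 0.400000 + 0.011778 = 11.4117778
  N ⇒ keep positive
  Longitude: 179° + 39/60 + 24.38/3600 = 179 + 0.650000 + 0.006772 = 179.6567722
  E ⇒ keep positive
Point 3:
  Latitude: 33° + 24/60 + 54.1/3600 = 33 + 0.400000 + 0.015028 = 33.4150278
  S → negative
  λ: 47′ + 12.84″ = 47.21400′; 41 + 47.21400/60 = 41.7869000
  W → negative

1. -63.427003, -117.823498
2. 11.411778, 179.656772
3. -33.415028, -41.786900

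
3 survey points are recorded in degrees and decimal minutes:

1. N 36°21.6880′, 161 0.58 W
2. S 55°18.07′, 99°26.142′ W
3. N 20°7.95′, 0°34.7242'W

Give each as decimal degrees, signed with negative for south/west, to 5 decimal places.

1. 36.36147, -161.00967
2. -55.30117, -99.43570
3. 20.13250, -0.57874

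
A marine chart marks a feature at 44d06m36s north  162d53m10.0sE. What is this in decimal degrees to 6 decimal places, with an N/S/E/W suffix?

Latitude: 44° + 6/60 + 36/3600 = 44 + 0.100000 + 0.010000 = 44.1100000
λ: 53′ + 10″ = 53.16667′; 162 + 53.16667/60 = 162.8861111

44.110000° N, 162.886111° E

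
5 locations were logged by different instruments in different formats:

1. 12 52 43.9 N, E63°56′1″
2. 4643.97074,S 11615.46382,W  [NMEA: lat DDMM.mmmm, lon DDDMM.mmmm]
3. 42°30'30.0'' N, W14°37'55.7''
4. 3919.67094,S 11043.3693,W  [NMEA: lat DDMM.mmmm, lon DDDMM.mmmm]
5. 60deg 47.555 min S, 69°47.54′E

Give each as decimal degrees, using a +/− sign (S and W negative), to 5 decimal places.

Point 1:
  φ: 12 + 52/60 + 43.9/3600 = 12.878861
  N → positive
  Longitude: 63° + 56/60 + 1/3600 = 63 + 0.933333 + 0.000278 = 63.933611
  E ⇒ keep positive
Point 2:
  φ: degrees = first 2 digits = 46, minutes = 43.97074; 46 + 43.97074/60 = 46.732846
  S ⇒ negate
  Lon: degrees = first 3 digits = 116, minutes = 15.46382; 116 + 15.46382/60 = 116.257730
  W ⇒ negate
Point 3:
  φ: 42 + 30/60 + 30/3600 = 42.508333
  N → positive
  Longitude: 14 + 37/60 + 55.7/3600 = 14.632139
  W ⇒ negate
Point 4:
  Latitude: split at 2 digits → 39° and 19.67094′; 39 + 19.67094/60 = 39.327849
  hemisphere S, so the sign is −
  Lon: split at 3 digits → 110° and 43.3693′; 110 + 43.3693/60 = 110.722822
  W ⇒ negate
Point 5:
  Lat: 60 + 47.555/60 = 60.792583
  S → negative
  Longitude: 69 + 47.54/60 = 69.792333
  E → positive

1. 12.87886, 63.93361
2. -46.73285, -116.25773
3. 42.50833, -14.63214
4. -39.32785, -110.72282
5. -60.79258, 69.79233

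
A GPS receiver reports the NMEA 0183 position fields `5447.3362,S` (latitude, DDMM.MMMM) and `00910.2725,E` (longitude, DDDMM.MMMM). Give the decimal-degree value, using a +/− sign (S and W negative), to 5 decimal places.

-54.78894, 9.17121

Lat: split at 2 digits → 54° and 47.3362′; 54 + 47.3362/60 = 54.788937
hemisphere S, so the sign is −
Longitude: degrees = first 3 digits = 9, minutes = 10.2725; 9 + 10.2725/60 = 9.171208
E ⇒ keep positive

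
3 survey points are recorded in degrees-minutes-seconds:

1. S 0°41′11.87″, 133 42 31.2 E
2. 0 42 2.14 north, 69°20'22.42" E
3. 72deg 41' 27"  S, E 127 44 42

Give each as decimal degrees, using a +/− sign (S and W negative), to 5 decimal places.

Point 1:
  Latitude: 0° + 41/60 + 11.87/3600 = 0 + 0.683333 + 0.003297 = 0.686631
  S ⇒ negate
  Lon: 133° + 42/60 + 31.2/3600 = 133 + 0.700000 + 0.008667 = 133.708667
  E → positive
Point 2:
  Latitude: 42′ + 2.14″ = 42.03567′; 0 + 42.03567/60 = 0.700594
  N → positive
  Longitude: 69° + 20/60 + 22.42/3600 = 69 + 0.333333 + 0.006228 = 69.339561
  E ⇒ keep positive
Point 3:
  Latitude: 72° + 41/60 + 27/3600 = 72 + 0.683333 + 0.007500 = 72.690833
  S ⇒ negate
  λ: 44′ + 42″ = 44.70000′; 127 + 44.70000/60 = 127.745000
  E → positive

1. -0.68663, 133.70867
2. 0.70059, 69.33956
3. -72.69083, 127.74500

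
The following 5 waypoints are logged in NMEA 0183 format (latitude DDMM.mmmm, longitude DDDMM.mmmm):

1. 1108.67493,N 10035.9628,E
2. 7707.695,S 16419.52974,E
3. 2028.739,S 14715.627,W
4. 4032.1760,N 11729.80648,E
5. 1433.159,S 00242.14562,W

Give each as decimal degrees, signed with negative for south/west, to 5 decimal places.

1. 11.14458, 100.59938
2. -77.12825, 164.32550
3. -20.47898, -147.26045
4. 40.53627, 117.49677
5. -14.55265, -2.70243

Point 1:
  φ: degrees = first 2 digits = 11, minutes = 8.67493; 11 + 8.67493/60 = 11.144582
  N → positive
  λ: degrees = first 3 digits = 100, minutes = 35.9628; 100 + 35.9628/60 = 100.599380
  E ⇒ keep positive
Point 2:
  Latitude: split at 2 digits → 77° and 7.695′; 77 + 7.695/60 = 77.128250
  S ⇒ negate
  Lon: degrees = first 3 digits = 164, minutes = 19.52974; 164 + 19.52974/60 = 164.325496
  E ⇒ keep positive
Point 3:
  φ: degrees = first 2 digits = 20, minutes = 28.739; 20 + 28.739/60 = 20.478983
  S ⇒ negate
  λ: split at 3 digits → 147° and 15.627′; 147 + 15.627/60 = 147.260450
  W → negative
Point 4:
  Latitude: degrees = first 2 digits = 40, minutes = 32.176; 40 + 32.176/60 = 40.536267
  N → positive
  Longitude: degrees = first 3 digits = 117, minutes = 29.80648; 117 + 29.80648/60 = 117.496775
  E → positive
Point 5:
  Latitude: degrees = first 2 digits = 14, minutes = 33.159; 14 + 33.159/60 = 14.552650
  S → negative
  Lon: degrees = first 3 digits = 2, minutes = 42.14562; 2 + 42.14562/60 = 2.702427
  hemisphere W, so the sign is −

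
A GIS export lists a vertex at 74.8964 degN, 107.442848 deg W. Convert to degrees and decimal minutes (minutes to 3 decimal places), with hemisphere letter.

74° 53.784′ N, 107° 26.571′ W

Latitude: fractional part 0.896400 → 53.78400 minutes
Lon: 107° + 0.442848 × 60 = 107° 26.57088′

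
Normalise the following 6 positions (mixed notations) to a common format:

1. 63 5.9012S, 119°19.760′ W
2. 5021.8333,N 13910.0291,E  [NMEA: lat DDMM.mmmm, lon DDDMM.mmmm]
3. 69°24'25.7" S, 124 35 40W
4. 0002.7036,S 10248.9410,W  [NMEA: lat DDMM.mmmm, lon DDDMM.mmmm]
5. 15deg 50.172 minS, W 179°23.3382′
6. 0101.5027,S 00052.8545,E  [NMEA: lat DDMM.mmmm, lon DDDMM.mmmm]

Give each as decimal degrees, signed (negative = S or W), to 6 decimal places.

1. -63.098353, -119.329333
2. 50.363888, 139.167152
3. -69.407139, -124.594444
4. -0.045060, -102.815683
5. -15.836200, -179.388970
6. -1.025045, 0.880908

Point 1:
  Lat: 5.9012′ = 0.098353°; total 63.0983533
  S → negative
  Longitude: 19.76′ = 0.329333°; total 119.3293333
  W ⇒ negate
Point 2:
  Latitude: split at 2 digits → 50° and 21.8333′; 50 + 21.8333/60 = 50.3638883
  N → positive
  Longitude: degrees = first 3 digits = 139, minutes = 10.0291; 139 + 10.0291/60 = 139.1671517
  E → positive
Point 3:
  Latitude: 69° + 24/60 + 25.7/3600 = 69 + 0.400000 + 0.007139 = 69.4071389
  hemisphere S, so the sign is −
  λ: 124 + 35/60 + 40/3600 = 124.5944444
  W ⇒ negate
Point 4:
  φ: degrees = first 2 digits = 0, minutes = 2.7036; 0 + 2.7036/60 = 0.0450600
  hemisphere S, so the sign is −
  Longitude: degrees = first 3 digits = 102, minutes = 48.941; 102 + 48.941/60 = 102.8156833
  W ⇒ negate
Point 5:
  Latitude: 50.172′ = 0.836200°; total 15.8362000
  S ⇒ negate
  λ: 179 + 23.3382/60 = 179.3889700
  W ⇒ negate
Point 6:
  Lat: split at 2 digits → 01° and 1.5027′; 1 + 1.5027/60 = 1.0250450
  S ⇒ negate
  λ: degrees = first 3 digits = 0, minutes = 52.8545; 0 + 52.8545/60 = 0.8809083
  E ⇒ keep positive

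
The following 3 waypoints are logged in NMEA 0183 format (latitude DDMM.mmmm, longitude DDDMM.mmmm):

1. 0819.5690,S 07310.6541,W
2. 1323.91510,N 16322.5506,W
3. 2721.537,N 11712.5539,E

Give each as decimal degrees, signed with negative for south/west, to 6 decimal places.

Point 1:
  Lat: degrees = first 2 digits = 8, minutes = 19.569; 8 + 19.569/60 = 8.3261500
  S → negative
  λ: degrees = first 3 digits = 73, minutes = 10.6541; 73 + 10.6541/60 = 73.1775683
  W ⇒ negate
Point 2:
  Latitude: degrees = first 2 digits = 13, minutes = 23.9151; 13 + 23.9151/60 = 13.3985850
  N ⇒ keep positive
  Lon: degrees = first 3 digits = 163, minutes = 22.5506; 163 + 22.5506/60 = 163.3758433
  W ⇒ negate
Point 3:
  Lat: degrees = first 2 digits = 27, minutes = 21.537; 27 + 21.537/60 = 27.3589500
  N → positive
  λ: degrees = first 3 digits = 117, minutes = 12.5539; 117 + 12.5539/60 = 117.2092317
  E → positive

1. -8.326150, -73.177568
2. 13.398585, -163.375843
3. 27.358950, 117.209232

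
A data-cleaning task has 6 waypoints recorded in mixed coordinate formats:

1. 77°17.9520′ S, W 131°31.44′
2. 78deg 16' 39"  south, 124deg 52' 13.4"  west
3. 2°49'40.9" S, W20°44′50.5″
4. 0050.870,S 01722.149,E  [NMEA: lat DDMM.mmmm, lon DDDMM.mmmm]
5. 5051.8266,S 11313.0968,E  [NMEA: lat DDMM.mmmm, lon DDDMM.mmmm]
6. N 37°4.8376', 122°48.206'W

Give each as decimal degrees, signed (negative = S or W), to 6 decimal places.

1. -77.299200, -131.524000
2. -78.277500, -124.870389
3. -2.828028, -20.747361
4. -0.847833, 17.369150
5. -50.863777, 113.218280
6. 37.080627, -122.803433

Point 1:
  Lat: 77 + 17.952/60 = 77.2992000
  S → negative
  Lon: 31.44′ = 0.524000°; total 131.5240000
  W ⇒ negate
Point 2:
  Lat: 78 + 16/60 + 39/3600 = 78.2775000
  S ⇒ negate
  Lon: 52′ + 13.4″ = 52.22333′; 124 + 52.22333/60 = 124.8703889
  hemisphere W, so the sign is −
Point 3:
  Latitude: 2° + 49/60 + 40.9/3600 = 2 + 0.816667 + 0.011361 = 2.8280278
  S → negative
  λ: 44′ + 50.5″ = 44.84167′; 20 + 44.84167/60 = 20.7473611
  W → negative
Point 4:
  Latitude: degrees = first 2 digits = 0, minutes = 50.87; 0 + 50.87/60 = 0.8478333
  S → negative
  Longitude: split at 3 digits → 017° and 22.149′; 17 + 22.149/60 = 17.3691500
  E ⇒ keep positive
Point 5:
  Lat: degrees = first 2 digits = 50, minutes = 51.8266; 50 + 51.8266/60 = 50.8637767
  S → negative
  Lon: degrees = first 3 digits = 113, minutes = 13.0968; 113 + 13.0968/60 = 113.2182800
  E ⇒ keep positive
Point 6:
  φ: 4.8376′ = 0.080627°; total 37.0806267
  N ⇒ keep positive
  λ: 122 + 48.206/60 = 122.8034333
  hemisphere W, so the sign is −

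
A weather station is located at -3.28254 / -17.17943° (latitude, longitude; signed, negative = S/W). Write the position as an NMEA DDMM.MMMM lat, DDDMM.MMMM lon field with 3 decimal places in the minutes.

0316.952,S / 01710.766,W

Latitude is negative → S; |value| = 3.282540
Latitude: minutes = (3.282540 − 3) × 60 = 16.95240
Longitude is negative → W; |value| = 17.179430
λ: 17° + 0.179430 × 60 = 17° 10.76580′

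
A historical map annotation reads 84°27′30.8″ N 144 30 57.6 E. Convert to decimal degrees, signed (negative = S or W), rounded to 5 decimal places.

84.45856, 144.51600

Latitude: 27′ + 30.8″ = 27.51333′; 84 + 27.51333/60 = 84.458556
N ⇒ keep positive
Lon: 30′ + 57.6″ = 30.96000′; 144 + 30.96000/60 = 144.516000
E → positive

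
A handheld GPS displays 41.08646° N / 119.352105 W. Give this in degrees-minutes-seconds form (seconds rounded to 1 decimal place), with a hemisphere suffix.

Lat: 0.086460 × 60 = 5.18760′ → 5′, remainder × 60 = 11.256″
Lon: 0.352105 × 60 = 21.12630′ → 21′, remainder × 60 = 7.578″

41°05′11.3″ N, 119°21′7.6″ W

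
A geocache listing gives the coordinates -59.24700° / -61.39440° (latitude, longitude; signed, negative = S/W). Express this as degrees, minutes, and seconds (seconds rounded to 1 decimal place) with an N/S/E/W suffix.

59°14′49.2″ S, 61°23′39.8″ W

Latitude is negative → S; |value| = 59.247000
φ: whole degrees 59; 14.82000′ → 14′ and 49.200″
Longitude is negative → W; |value| = 61.394400
λ: 0.394400 × 60 = 23.66400′ → 23′, remainder × 60 = 39.840″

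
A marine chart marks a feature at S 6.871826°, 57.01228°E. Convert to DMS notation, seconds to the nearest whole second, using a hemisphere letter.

6°52′19″ S, 57°00′44″ E

Latitude: 0.871826° → 52.30956′; 0.30956 × 60 = 18.57″
Lon: whole degrees 57; 0.73680′ → 0′ and 44.21″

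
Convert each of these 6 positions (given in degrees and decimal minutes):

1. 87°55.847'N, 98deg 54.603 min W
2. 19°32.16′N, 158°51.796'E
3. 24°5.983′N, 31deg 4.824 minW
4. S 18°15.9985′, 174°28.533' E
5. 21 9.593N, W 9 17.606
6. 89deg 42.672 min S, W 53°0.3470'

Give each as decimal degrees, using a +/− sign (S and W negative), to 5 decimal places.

1. 87.93078, -98.91005
2. 19.53600, 158.86327
3. 24.09972, -31.08040
4. -18.26664, 174.47555
5. 21.15988, -9.29343
6. -89.71120, -53.00578

Point 1:
  φ: 87 + 55.847/60 = 87.930783
  N ⇒ keep positive
  Longitude: 54.603′ = 0.910050°; total 98.910050
  hemisphere W, so the sign is −
Point 2:
  Lat: 19 + 32.16/60 = 19.536000
  N → positive
  Longitude: 158 + 51.796/60 = 158.863267
  E → positive
Point 3:
  Lat: 24 + 5.983/60 = 24.099717
  N → positive
  Longitude: 4.824′ = 0.080400°; total 31.080400
  W → negative
Point 4:
  Lat: 18 + 15.9985/60 = 18.266642
  hemisphere S, so the sign is −
  Lon: 174 + 28.533/60 = 174.475550
  E → positive
Point 5:
  Lat: 9.593′ = 0.159883°; total 21.159883
  N → positive
  λ: 9 + 17.606/60 = 9.293433
  W → negative
Point 6:
  Latitude: 89 + 42.672/60 = 89.711200
  S ⇒ negate
  λ: 53 + 0.347/60 = 53.005783
  W ⇒ negate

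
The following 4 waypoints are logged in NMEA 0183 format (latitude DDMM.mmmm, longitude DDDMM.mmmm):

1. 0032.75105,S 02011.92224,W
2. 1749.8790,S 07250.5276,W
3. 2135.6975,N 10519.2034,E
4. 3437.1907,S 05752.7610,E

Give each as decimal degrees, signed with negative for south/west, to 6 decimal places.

1. -0.545851, -20.198704
2. -17.831317, -72.842127
3. 21.594958, 105.320057
4. -34.619845, 57.879350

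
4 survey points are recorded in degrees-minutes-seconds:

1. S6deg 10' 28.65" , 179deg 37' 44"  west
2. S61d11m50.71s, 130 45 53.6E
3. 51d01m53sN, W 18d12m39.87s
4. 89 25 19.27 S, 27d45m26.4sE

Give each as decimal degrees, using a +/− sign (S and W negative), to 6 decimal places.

1. -6.174625, -179.628889
2. -61.197419, 130.764889
3. 51.031389, -18.211075
4. -89.422019, 27.757333

Point 1:
  Latitude: 6 + 10/60 + 28.65/3600 = 6.1746250
  S ⇒ negate
  Lon: 179 + 37/60 + 44/3600 = 179.6288889
  W → negative
Point 2:
  Lat: 61 + 11/60 + 50.71/3600 = 61.1974194
  S → negative
  Lon: 45′ + 53.6″ = 45.89333′; 130 + 45.89333/60 = 130.7648889
  E → positive
Point 3:
  φ: 51 + 1/60 + 53/3600 = 51.0313889
  N ⇒ keep positive
  Lon: 18° + 12/60 + 39.87/3600 = 18 + 0.200000 + 0.011075 = 18.2110750
  hemisphere W, so the sign is −
Point 4:
  Lat: 25′ + 19.27″ = 25.32117′; 89 + 25.32117/60 = 89.4220194
  S → negative
  λ: 45′ + 26.4″ = 45.44000′; 27 + 45.44000/60 = 27.7573333
  E → positive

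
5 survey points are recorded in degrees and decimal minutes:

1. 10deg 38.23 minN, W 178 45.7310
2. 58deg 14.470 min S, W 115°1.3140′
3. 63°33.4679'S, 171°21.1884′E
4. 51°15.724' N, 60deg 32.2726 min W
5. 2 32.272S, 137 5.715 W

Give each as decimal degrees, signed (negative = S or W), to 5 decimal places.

Point 1:
  φ: 38.23′ = 0.637167°; total 10.637167
  N ⇒ keep positive
  Lon: 45.731′ = 0.762183°; total 178.762183
  W → negative
Point 2:
  Lat: 14.47′ = 0.241167°; total 58.241167
  hemisphere S, so the sign is −
  Lon: 1.314′ = 0.021900°; total 115.021900
  W ⇒ negate
Point 3:
  φ: 63 + 33.4679/60 = 63.557798
  S → negative
  λ: 171 + 21.1884/60 = 171.353140
  E ⇒ keep positive
Point 4:
  Latitude: 51 + 15.724/60 = 51.262067
  N → positive
  λ: 32.2726′ = 0.537877°; total 60.537877
  hemisphere W, so the sign is −
Point 5:
  Lat: 32.272′ = 0.537867°; total 2.537867
  hemisphere S, so the sign is −
  λ: 137 + 5.715/60 = 137.095250
  W ⇒ negate

1. 10.63717, -178.76218
2. -58.24117, -115.02190
3. -63.55780, 171.35314
4. 51.26207, -60.53788
5. -2.53787, -137.09525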